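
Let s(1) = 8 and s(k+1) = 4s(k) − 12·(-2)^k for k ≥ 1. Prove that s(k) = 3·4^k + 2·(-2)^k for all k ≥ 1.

Base case: s(1) = 8, and 3·4^1 + 2·(-2)^1 = 12 − 4 = 8.
Assume s(r) = 3·4^r + 2·(-2)^r for some r ≥ 1.
Then s(r+1) = 4s(r) − 12·(-2)^r = 4·(3·4^r + 2·(-2)^r) − 12·(-2)^r = 3·4^{r+1} + 8·(-2)^r − 12·(-2)^r = 3·4^{r+1} − 4·(-2)^r = 3·4^{r+1} + 2·(-2)^{r+1}.
By induction, s(k) = 3·4^k + 2·(-2)^k for all k ≥ 1.

s(k) = 3·4^k + 2·(-2)^k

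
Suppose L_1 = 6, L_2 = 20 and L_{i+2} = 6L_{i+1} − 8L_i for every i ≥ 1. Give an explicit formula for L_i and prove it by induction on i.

Claim: L_i = 4^i + 2^i.

Base cases: L_1 = 6 and 4^1 + 2^1 = 6; L_2 = 20 and 4^2 + 2^2 = 20.
Assume L_j = 4^j + 2^j for all 1 ≤ j ≤ k, where k ≥ 2.
Then L_{k+1} = 6L_k − 8L_{k−1} = 6·(4^k + 2^k) − 8·(4^{k−1} + 2^{k−1}) = (6·4 − 8)4^{k−1} + (6·2 − 8)2^{k−1} = 16·4^{k−1} + 4·2^{k−1} = 4^{k+1} + 2^{k+1}.
By strong induction, L_i = 4^i + 2^i for all i ≥ 1.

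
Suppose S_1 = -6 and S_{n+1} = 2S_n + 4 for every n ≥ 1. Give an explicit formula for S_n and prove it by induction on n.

Claim: S_n = -2^n − 4.

Base case: S_1 = -6, and -2^1 − 4 = -2 − 4 = -6.
Assume S_k = -2^k − 4 for some k ≥ 1.
Then S_{k+1} = 2S_k + 4 = 2·(-2^k − 4) + 4 = -2^{k+1} − 8 + 4 = -2^{k+1} − 4.
By induction, S_n = -2^n − 4 for all n ≥ 1.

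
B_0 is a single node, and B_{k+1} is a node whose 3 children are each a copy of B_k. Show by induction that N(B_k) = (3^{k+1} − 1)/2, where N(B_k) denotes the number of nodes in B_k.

Base case: N(B_0) = 1, and (3^{0+1} − 1)/2 = 1.
Assume N(B_j) = (3^{j+1} − 1)/2.
Then N(B_{j+1}) = 1 + 3N(B_j) = 1 + 3·(3^{j+1} − 1)/2 = 1 + (3^{j+2} − 3)/2 = (2 + 3^{j+2} − 3)/2 = (3^{j+2} − 1)/2.
So the formula holds for j+1, and by induction N(B_k) = (3^{k+1} − 1)/2 for all k ≥ 0.

N(B_k) = (3^{k+1} − 1)/2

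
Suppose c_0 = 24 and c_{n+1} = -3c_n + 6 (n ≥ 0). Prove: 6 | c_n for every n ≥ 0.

Base case: c_0 = 24 = 6·4, so 6 | c_0.
Assume 6 | c_r, so c_r = 6t for some integer t.
Then c_{r+1} = -3c_r + 6 = -3·(6t) + 6 = 6(-3t + 1), so 6 | c_{r+1}.
This completes the inductive step, so 6 | c_n for all n ≥ 0.

6 | c_n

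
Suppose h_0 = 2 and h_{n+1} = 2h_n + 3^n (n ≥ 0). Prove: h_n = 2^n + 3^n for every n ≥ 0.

Base case: h_0 = 2, and 2^0 + 3^0 = 1 + 1 = 2.
Assume h_j = 2^j + 3^j for some j ≥ 0.
Then h_{j+1} = 2h_j + 3^j = 2·(2^j + 3^j) + 3^j = 2^{j+1} + 2·3^j + 3^j = 2^{j+1} + 3·3^j = 2^{j+1} + 3^{j+1}.
This completes the inductive step, so h_n = 2^n + 3^n for all n ≥ 0.

h_n = 2^n + 3^n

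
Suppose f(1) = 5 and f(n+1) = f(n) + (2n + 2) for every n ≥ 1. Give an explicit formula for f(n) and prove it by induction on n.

Claim: f(n) = n^2 + n + 3.

Base case: f(1) = 5, and 1^2 + 1 + 3 = 5.
Assume f(r) = r^2 + r + 3.
Then f(r+1) = f(r) + (2r + 2) = (r^2 + r + 3) + (2r + 2) = r^2 + 3r + 5,
and (r+1)^2 + (r+1) + 3 = r^2 + 3r + 5.
Hence f(n) = n^2 + n + 3 for every n ≥ 1, by induction.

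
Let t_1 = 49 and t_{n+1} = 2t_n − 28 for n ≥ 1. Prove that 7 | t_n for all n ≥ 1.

Base case: t_1 = 49 = 7·7, so 7 | t_1.
Assume 7 | t_r, so t_r = 7s for some integer s.
Then t_{r+1} = 2t_r − 28 = 2·(7s) − 28 = 7(2s − 4), so 7 | t_{r+1}.
Hence 7 | t_n for every n ≥ 1, by induction.

7 | t_n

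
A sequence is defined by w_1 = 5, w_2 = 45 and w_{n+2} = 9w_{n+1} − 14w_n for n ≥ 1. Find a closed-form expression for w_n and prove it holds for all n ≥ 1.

Claim: w_n = 7^n − 2^n.

Base cases: w_1 = 5 and 7^1 − 2^1 = 5; w_2 = 45 and 7^2 − 2^2 = 45.
Assume w_j = 7^j − 2^j for all 1 ≤ j ≤ r, where r ≥ 2.
Then w_{r+1} = 9w_r − 14w_{r−1} = 9·(7^r − 2^r) − 14·(7^{r−1} − 2^{r−1}) = (9·7 − 14)7^{r−1} − (9·2 − 14)2^{r−1} = 49·7^{r−1} − 4·2^{r−1} = 7^{r+1} − 2^{r+1}.
This completes the inductive step, so w_n = 7^n − 2^n for all n ≥ 1.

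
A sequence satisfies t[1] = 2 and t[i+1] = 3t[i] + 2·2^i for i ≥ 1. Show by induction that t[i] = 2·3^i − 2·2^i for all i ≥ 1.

Base case: t[1] = 2, and 2·3^1 − 2·2^1 = 6 − 4 = 2.
Assume t[m] = 2·3^m − 2·2^m for some m ≥ 1.
Then t[m+1] = 3t[m] + 2·2^m = 3·(2·3^m − 2·2^m) + 2·2^m = 2·3^{m+1} − 6·2^m + 2·2^m = 2·3^{m+1} − 4·2^m = 2·3^{m+1} − 2·2^{m+1}.
Hence t[i] = 2·3^i − 2·2^i for every i ≥ 1, by induction.

t[i] = 2·3^i − 2·2^i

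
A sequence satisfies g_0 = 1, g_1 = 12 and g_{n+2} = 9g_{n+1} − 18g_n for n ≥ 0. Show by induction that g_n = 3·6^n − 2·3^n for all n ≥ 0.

Base cases: g_0 = 1 and 3·6^0 − 2·3^0 = 1; g_1 = 12 and 3·6^1 − 2·3^1 = 12.
Assume g_j = 3·6^j − 2·3^j for all 0 ≤ j ≤ r, where r ≥ 1.
Then g_{r+1} = 9g_r − 18g_{r−1} = 9·(3·6^r − 2·3^r) − 18·(3·6^{r−1} − 2·3^{r−1}) = 3·(9·6 − 18)6^{r−1} − 2·(9·3 − 18)3^{r−1} = 108·6^{r−1} − 18·3^{r−1} = 3·6^{r+1} − 2·3^{r+1}.
This completes the inductive step, so g_n = 3·6^n − 2·3^n for all n ≥ 0.

g_n = 3·6^n − 2·3^n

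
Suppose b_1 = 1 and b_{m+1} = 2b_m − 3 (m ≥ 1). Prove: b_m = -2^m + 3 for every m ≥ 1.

Base case: b_1 = 1, and -2^1 + 3 = -2 + 3 = 1.
Assume b_k = -2^k + 3 for some k ≥ 1.
Then b_{k+1} = 2b_k − 3 = 2·(-2^k + 3) − 3 = -2^{k+1} + 6 − 3 = -2^{k+1} + 3.
So the formula holds for k+1, and by induction b_m = -2^m + 3 for all m ≥ 1.

b_m = -2^m + 3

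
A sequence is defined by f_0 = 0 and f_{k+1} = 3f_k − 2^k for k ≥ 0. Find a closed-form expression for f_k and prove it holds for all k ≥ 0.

Claim: f_k = -3^k + 2^k.

Base case: f_0 = 0, and -3^0 + 2^0 = -1 + 1 = 0.
Assume f_r = -3^r + 2^r for some r ≥ 0.
Then f_{r+1} = 3f_r − 2^r = 3·(-3^r + 2^r) − 2^r = -3^{r+1} + 3·2^r − 2^r = -3^{r+1} + 2·2^r = -3^{r+1} + 2^{r+1}.
Hence f_k = -3^k + 2^k for every k ≥ 0, by induction.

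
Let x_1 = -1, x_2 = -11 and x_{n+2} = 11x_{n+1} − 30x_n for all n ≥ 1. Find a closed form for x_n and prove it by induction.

Claim: x_n = -6^n + 5^n.

Base cases: x_1 = -1 and -6^1 + 5^1 = -1; x_2 = -11 and -6^2 + 5^2 = -11.
Assume x_j = -6^j + 5^j for all 1 ≤ j ≤ r, where r ≥ 2.
Then x_{r+1} = 11x_r − 30x_{r−1} = 11·(-6^r + 5^r) − 30·(-6^{r−1} + 5^{r−1}) = -(11·6 − 30)6^{r−1} + (11·5 − 30)5^{r−1} = -36·6^{r−1} + 25·5^{r−1} = -6^{r+1} + 5^{r+1}.
So the formula holds for r+1, and by strong induction x_n = -6^n + 5^n for all n ≥ 1.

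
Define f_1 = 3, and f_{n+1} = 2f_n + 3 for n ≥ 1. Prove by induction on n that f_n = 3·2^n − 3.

Base case: f_1 = 3, and 3·2^1 − 3 = 6 − 3 = 3.
Assume f_k = 3·2^k − 3 for some k ≥ 1.
Then f_{k+1} = 2f_k + 3 = 2·(3·2^k − 3) + 3 = 6·2^k − 6 + 3 = 3·2^{k+1} − 3.
This completes the inductive step, so f_n = 3·2^n − 3 for all n ≥ 1.

f_n = 3·2^n − 3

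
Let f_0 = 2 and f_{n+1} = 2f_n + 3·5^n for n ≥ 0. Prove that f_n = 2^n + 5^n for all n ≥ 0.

Base case: f_0 = 2, and 2^0 + 5^0 = 1 + 1 = 2.
Assume f_k = 2^k + 5^k for some k ≥ 0.
Then f_{k+1} = 2f_k + 3·5^k = 2·(2^k + 5^k) + 3·5^k = 2^{k+1} + 2·5^k + 3·5^k = 2^{k+1} + 5·5^k = 2^{k+1} + 5^{k+1}.
This completes the inductive step, so f_n = 2^n + 5^n for all n ≥ 0.

f_n = 2^n + 5^n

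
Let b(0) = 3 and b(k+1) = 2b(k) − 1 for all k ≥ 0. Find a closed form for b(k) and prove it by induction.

Claim: b(k) = 2^{k+1} + 1.

Base case: b(0) = 3, and 2^{0+1} + 1 = 2 + 1 = 3.
Assume b(r) = 2^{r+1} + 1 for some r ≥ 0.
Then b(r+1) = 2b(r) − 1 = 2·(2^{r+1} + 1) − 1 = 2^{r+2} + 2 − 1 = 2^{r+2} + 1.
This completes the inductive step, so b(k) = 2^{k+1} + 1 for all k ≥ 0.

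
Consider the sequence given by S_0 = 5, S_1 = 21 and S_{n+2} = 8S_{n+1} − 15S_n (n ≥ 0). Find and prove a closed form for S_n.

Claim: S_n = 3·5^n + 2·3^n.

Base cases: S_0 = 5 and 3·5^0 + 2·3^0 = 5; S_1 = 21 and 3·5^1 + 2·3^1 = 21.
Assume S_j = 3·5^j + 2·3^j for all 0 ≤ j ≤ r, where r ≥ 1.
Then S_{r+1} = 8S_r − 15S_{r−1} = 8·(3·5^r + 2·3^r) − 15·(3·5^{r−1} + 2·3^{r−1}) = 3·(8·5 − 15)5^{r−1} + 2·(8·3 − 15)3^{r−1} = 75·5^{r−1} + 18·3^{r−1} = 3·5^{r+1} + 2·3^{r+1}.
Hence S_n = 3·5^n + 2·3^n for every n ≥ 0, by strong induction.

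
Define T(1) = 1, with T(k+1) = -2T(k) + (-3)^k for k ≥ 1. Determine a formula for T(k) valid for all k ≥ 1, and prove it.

Claim: T(k) = (-2)^k − (-3)^k.

Base case: T(1) = 1, and (-2)^1 − (-3)^1 = -2 + 3 = 1.
Assume T(r) = (-2)^r − (-3)^r for some r ≥ 1.
Then T(r+1) = -2T(r) + (-3)^r = -2·((-2)^r − (-3)^r) + (-3)^r = (-2)^{r+1} + 2·(-3)^r + (-3)^r = (-2)^{r+1} + 3·(-3)^r = (-2)^{r+1} − (-3)^{r+1}.
This completes the inductive step, so T(k) = (-2)^k − (-3)^k for all k ≥ 1.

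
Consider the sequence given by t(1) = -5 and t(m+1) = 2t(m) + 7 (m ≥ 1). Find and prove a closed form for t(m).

Claim: t(m) = 2^m − 7.

Base case: t(1) = -5, and 2^1 − 7 = 2 − 7 = -5.
Assume t(j) = 2^j − 7 for some j ≥ 1.
Then t(j+1) = 2t(j) + 7 = 2·(2^j − 7) + 7 = 2^{j+1} − 14 + 7 = 2^{j+1} − 7.
So the formula holds for j+1, and by induction t(m) = 2^m − 7 for all m ≥ 1.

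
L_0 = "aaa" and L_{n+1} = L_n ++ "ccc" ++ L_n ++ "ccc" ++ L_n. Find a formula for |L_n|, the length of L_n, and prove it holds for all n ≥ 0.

Claim: |L_n| = 6·3^n − 3.

Base case: |L_0| = 3, and 6·3^0 − 3 = 3.
Assume |L_k| = 6·3^k − 3.
Then |L_{k+1}| = 3|L_k| + 6 = 3(6·3^k − 3) + 6 = 6·3^{k+1} − 9 + 6 = 6·3^{k+1} − 3.
Hence |L_n| = 6·3^n − 3 for every n ≥ 0, by induction.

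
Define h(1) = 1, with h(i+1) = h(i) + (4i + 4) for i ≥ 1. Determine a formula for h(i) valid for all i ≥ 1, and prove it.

Claim: h(i) = 2i^2 + 2i − 3.

Base case: h(1) = 1, and 2·1^2 + 2·1 − 3 = 1.
Assume h(r) = 2r^2 + 2r − 3.
Then h(r+1) = h(r) + (4r + 4) = (2r^2 + 2r − 3) + (4r + 4) = 2r^2 + 6r + 1,
and 2·(r+1)^2 + 2·(r+1) − 3 = 2r^2 + 6r + 1.
Hence h(i) = 2i^2 + 2i − 3 for every i ≥ 1, by induction.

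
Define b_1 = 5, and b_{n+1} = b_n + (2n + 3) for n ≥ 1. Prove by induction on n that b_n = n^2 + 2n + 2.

Base case: b_1 = 5, and 1^2 + 2·1 + 2 = 5.
Assume b_r = r^2 + 2r + 2.
Then b_{r+1} = b_r + (2r + 3) = (r^2 + 2r + 2) + (2r + 3) = r^2 + 4r + 5,
and (r+1)^2 + 2·(r+1) + 2 = r^2 + 4r + 5.
By induction, b_n = n^2 + 2n + 2 for all n ≥ 1.

b_n = n^2 + 2n + 2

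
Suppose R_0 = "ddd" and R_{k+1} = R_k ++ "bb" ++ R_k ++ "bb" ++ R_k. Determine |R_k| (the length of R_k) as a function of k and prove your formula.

Claim: |R_k| = 5·3^k − 2.

Base case: |R_0| = 3, and 5·3^0 − 2 = 3.
Assume |R_j| = 5·3^j − 2.
Then |R_{j+1}| = 3|R_j| + 4 = 3(5·3^j − 2) + 4 = 5·3^{j+1} − 6 + 4 = 5·3^{j+1} − 2.
Hence |R_k| = 5·3^k − 2 for every k ≥ 0, by induction.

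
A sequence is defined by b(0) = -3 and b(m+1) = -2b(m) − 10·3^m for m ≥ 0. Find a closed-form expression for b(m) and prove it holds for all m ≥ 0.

Claim: b(m) = -(-2)^m − 2·3^m.

Base case: b(0) = -3, and -(-2)^0 − 2·3^0 = -1 − 2 = -3.
Assume b(r) = -(-2)^r − 2·3^r for some r ≥ 0.
Then b(r+1) = -2b(r) − 10·3^r = -2·(-(-2)^r − 2·3^r) − 10·3^r = -(-2)^{r+1} + 4·3^r − 10·3^r = -(-2)^{r+1} − 6·3^r = -(-2)^{r+1} − 2·3^{r+1}.
This completes the inductive step, so b(m) = -(-2)^m − 2·3^m for all m ≥ 0.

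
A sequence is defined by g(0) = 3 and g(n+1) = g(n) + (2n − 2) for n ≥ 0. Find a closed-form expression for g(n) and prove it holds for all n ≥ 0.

Claim: g(n) = n^2 − 3n + 3.

Base case: g(0) = 3, and 0^2 − 3·0 + 3 = 3.
Assume g(k) = k^2 − 3k + 3.
Then g(k+1) = g(k) + (2k − 2) = (k^2 − 3k + 3) + (2k − 2) = k^2 − k + 1,
and (k+1)^2 − 3·(k+1) + 3 = k^2 − k + 1.
This completes the inductive step, so g(n) = n^2 − 3n + 3 for all n ≥ 0.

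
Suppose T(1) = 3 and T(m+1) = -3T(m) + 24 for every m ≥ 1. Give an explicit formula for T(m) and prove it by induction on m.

Claim: T(m) = (-3)^m + 6.

Base case: T(1) = 3, and (-3)^1 + 6 = -3 + 6 = 3.
Assume T(r) = (-3)^r + 6 for some r ≥ 1.
Then T(r+1) = -3T(r) + 24 = -3·((-3)^r + 6) + 24 = -3·(-3)^r − 18 + 24 = (-3)^{r+1} + 6.
Hence T(m) = (-3)^m + 6 for every m ≥ 1, by induction.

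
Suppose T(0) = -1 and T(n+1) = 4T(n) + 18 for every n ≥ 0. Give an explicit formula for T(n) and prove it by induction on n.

Claim: T(n) = 5·4^n − 6.

Base case: T(0) = -1, and 5·4^0 − 6 = 5 − 6 = -1.
Assume T(m) = 5·4^m − 6 for some m ≥ 0.
Then T(m+1) = 4T(m) + 18 = 4·(5·4^m − 6) + 18 = 20·4^m − 24 + 18 = 5·4^{m+1} − 6.
So the formula holds for m+1, and by induction T(n) = 5·4^n − 6 for all n ≥ 0.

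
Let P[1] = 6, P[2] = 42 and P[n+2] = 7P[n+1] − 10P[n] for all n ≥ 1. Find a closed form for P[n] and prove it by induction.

Claim: P[n] = 2·5^n − 2·2^n.

Base cases: P[1] = 6 and 2·5^1 − 2·2^1 = 6; P[2] = 42 and 2·5^2 − 2·2^2 = 42.
Assume P[i] = 2·5^i − 2·2^i for all 1 ≤ i ≤ j, where j ≥ 2.
Then P[j+1] = 7P[j] − 10P[j−1] = 7·(2·5^j − 2·2^j) − 10·(2·5^{j−1} − 2·2^{j−1}) = 2·(7·5 − 10)5^{j−1} − 2·(7·2 − 10)2^{j−1} = 50·5^{j−1} − 8·2^{j−1} = 2·5^{j+1} − 2·2^{j+1}.
This completes the inductive step, so P[n] = 2·5^n − 2·2^n for all n ≥ 1.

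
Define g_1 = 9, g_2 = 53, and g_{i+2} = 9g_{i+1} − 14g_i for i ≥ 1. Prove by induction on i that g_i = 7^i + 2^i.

Base cases: g_1 = 9 and 7^1 + 2^1 = 9; g_2 = 53 and 7^2 + 2^2 = 53.
Assume g_j = 7^j + 2^j for all 1 ≤ j ≤ m, where m ≥ 2.
Then g_{m+1} = 9g_m − 14g_{m−1} = 9·(7^m + 2^m) − 14·(7^{m−1} + 2^{m−1}) = (9·7 − 14)7^{m−1} + (9·2 − 14)2^{m−1} = 49·7^{m−1} + 4·2^{m−1} = 7^{m+1} + 2^{m+1}.
So the formula holds for m+1, and by strong induction g_i = 7^i + 2^i for all i ≥ 1.

g_i = 7^i + 2^i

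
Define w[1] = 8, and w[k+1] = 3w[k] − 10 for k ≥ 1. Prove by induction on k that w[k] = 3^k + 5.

Base case: w[1] = 8, and 3^1 + 5 = 3 + 5 = 8.
Assume w[j] = 3^j + 5 for some j ≥ 1.
Then w[j+1] = 3w[j] − 10 = 3·(3^j + 5) − 10 = 3^{j+1} + 15 − 10 = 3^{j+1} + 5.
Hence w[k] = 3^k + 5 for every k ≥ 1, by induction.

w[k] = 3^k + 5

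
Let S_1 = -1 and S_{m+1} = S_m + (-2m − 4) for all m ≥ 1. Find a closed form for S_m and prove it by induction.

Claim: S_m = -m^2 − 3m + 3.

Base case: S_1 = -1, and -1^2 − 3·1 + 3 = -1.
Assume S_r = -r^2 − 3r + 3.
Then S_{r+1} = S_r + (-2r − 4) = (-r^2 − 3r + 3) + (-2r − 4) = -r^2 − 5r − 1,
and -(r+1)^2 − 3·(r+1) + 3 = -r^2 − 5r − 1.
Hence S_m = -m^2 − 3m + 3 for every m ≥ 1, by induction.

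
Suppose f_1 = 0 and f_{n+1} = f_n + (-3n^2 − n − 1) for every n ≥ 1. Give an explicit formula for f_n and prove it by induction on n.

Claim: f_n = -n^3 + n^2 − n + 1.

Base case: f_1 = 0, and -1^3 + 1^2 − 1 + 1 = 0.
Assume f_j = -j^3 + j^2 − j + 1.
Then f_{j+1} = f_j + (-3j^2 − j − 1) = (-j^3 + j^2 − j + 1) + (-3j^2 − j − 1) = -j^3 − 2j^2 − 2j,
and -(j+1)^3 + (j+1)^2 − (j+1) + 1 = -j^3 − 2j^2 − 2j.
This completes the inductive step, so f_n = -n^3 + n^2 − n + 1 for all n ≥ 1.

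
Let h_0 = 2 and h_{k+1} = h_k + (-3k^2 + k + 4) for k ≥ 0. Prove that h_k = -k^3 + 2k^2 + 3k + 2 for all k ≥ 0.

Base case: h_0 = 2, and -0^3 + 2·0^2 + 3·0 + 2 = 2.
Assume h_r = -r^3 + 2r^2 + 3r + 2.
Then h_{r+1} = h_r + (-3r^2 + r + 4) = (-r^3 + 2r^2 + 3r + 2) + (-3r^2 + r + 4) = -r^3 − r^2 + 4r + 6,
and -(r+1)^3 + 2·(r+1)^2 + 3·(r+1) + 2 = -r^3 − r^2 + 4r + 6.
Hence h_k = -k^3 + 2k^2 + 3k + 2 for every k ≥ 0, by induction.

h_k = -k^3 + 2k^2 + 3k + 2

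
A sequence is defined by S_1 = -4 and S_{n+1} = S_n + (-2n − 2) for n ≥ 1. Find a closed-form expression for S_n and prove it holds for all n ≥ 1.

Claim: S_n = -n^2 − n − 2.

Base case: S_1 = -4, and -1^2 − 1 − 2 = -4.
Assume S_j = -j^2 − j − 2.
Then S_{j+1} = S_j + (-2j − 2) = (-j^2 − j − 2) + (-2j − 2) = -j^2 − 3j − 4,
and -(j+1)^2 − (j+1) − 2 = -j^2 − 3j − 4.
This completes the inductive step, so S_n = -n^2 − n − 2 for all n ≥ 1.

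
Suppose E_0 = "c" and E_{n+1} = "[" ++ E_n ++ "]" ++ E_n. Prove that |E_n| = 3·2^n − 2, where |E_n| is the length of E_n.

Base case: |E_0| = 1, and 3·2^0 − 2 = 1.
Assume |E_k| = 3·2^k − 2.
Then |E_{k+1}| = 1 + |E_k| + 1 + |E_k| = 2|E_k| + 2 = 2(3·2^k − 2) + 2 = 3·2^{k+1} − 4 + 2 = 3·2^{k+1} − 2.
So the formula holds for k+1, and by induction |E_n| = 3·2^n − 2 for all n ≥ 0.

|E_n| = 3·2^n − 2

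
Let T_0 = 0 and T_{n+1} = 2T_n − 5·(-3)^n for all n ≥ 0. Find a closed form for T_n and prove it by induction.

Claim: T_n = -2^n + (-3)^n.

Base case: T_0 = 0, and -2^0 + (-3)^0 = -1 + 1 = 0.
Assume T_k = -2^k + (-3)^k for some k ≥ 0.
Then T_{k+1} = 2T_k − 5·(-3)^k = 2·(-2^k + (-3)^k) − 5·(-3)^k = -2^{k+1} + 2·(-3)^k − 5·(-3)^k = -2^{k+1} − 3·(-3)^k = -2^{k+1} + (-3)^{k+1}.
By induction, T_n = -2^n + (-3)^n for all n ≥ 0.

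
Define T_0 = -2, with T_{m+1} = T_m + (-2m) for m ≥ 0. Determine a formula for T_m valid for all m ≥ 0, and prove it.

Claim: T_m = -m^2 + m − 2.

Base case: T_0 = -2, and -0^2 + 0 − 2 = -2.
Assume T_k = -k^2 + k − 2.
Then T_{k+1} = T_k + (-2k) = (-k^2 + k − 2) + (-2k) = -k^2 − k − 2,
and -(k+1)^2 + (k+1) − 2 = -k^2 − k − 2.
This completes the inductive step, so T_m = -m^2 + m − 2 for all m ≥ 0.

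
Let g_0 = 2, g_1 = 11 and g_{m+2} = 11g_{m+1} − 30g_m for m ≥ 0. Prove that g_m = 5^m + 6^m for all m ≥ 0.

Base cases: g_0 = 2 and 5^0 + 6^0 = 2; g_1 = 11 and 5^1 + 6^1 = 11.
Assume g_j = 5^j + 6^j for all 0 ≤ j ≤ k, where k ≥ 1.
Then g_{k+1} = 11g_k − 30g_{k−1} = 11·(5^k + 6^k) − 30·(5^{k−1} + 6^{k−1}) = (11·5 − 30)5^{k−1} + (11·6 − 30)6^{k−1} = 25·5^{k−1} + 36·6^{k−1} = 5^{k+1} + 6^{k+1}.
So the formula holds for k+1, and by strong induction g_m = 5^m + 6^m for all m ≥ 0.

g_m = 5^m + 6^m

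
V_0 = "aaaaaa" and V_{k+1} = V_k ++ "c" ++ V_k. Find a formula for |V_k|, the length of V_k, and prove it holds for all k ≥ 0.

Claim: |V_k| = 7·2^k − 1.

Base case: |V_0| = 6, and 7·2^0 − 1 = 6.
Assume |V_m| = 7·2^m − 1.
Then |V_{m+1}| = |V_m| + 1 + |V_m| = 2|V_m| + 1 = 2(7·2^m − 1) + 1 = 7·2^{m+1} − 2 + 1 = 7·2^{m+1} − 1.
By induction, |V_k| = 7·2^k − 1 for all k ≥ 0.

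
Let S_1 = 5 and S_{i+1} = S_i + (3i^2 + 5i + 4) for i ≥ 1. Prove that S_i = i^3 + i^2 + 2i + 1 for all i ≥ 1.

Base case: S_1 = 5, and 1^3 + 1^2 + 2·1 + 1 = 5.
Assume S_j = j^3 + j^2 + 2j + 1.
Then S_{j+1} = S_j + (3j^2 + 5j + 4) = (j^3 + j^2 + 2j + 1) + (3j^2 + 5j + 4) = j^3 + 4j^2 + 7j + 5,
and (j+1)^3 + (j+1)^2 + 2·(j+1) + 1 = j^3 + 4j^2 + 7j + 5.
By induction, S_i = i^3 + i^2 + 2i + 1 for all i ≥ 1.

S_i = i^3 + i^2 + 2i + 1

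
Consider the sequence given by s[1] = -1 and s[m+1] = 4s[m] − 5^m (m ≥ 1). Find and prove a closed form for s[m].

Claim: s[m] = 4^m − 5^m.

Base case: s[1] = -1, and 4^1 − 5^1 = 4 − 5 = -1.
Assume s[j] = 4^j − 5^j for some j ≥ 1.
Then s[j+1] = 4s[j] − 5^j = 4·(4^j − 5^j) − 5^j = 4^{j+1} − 4·5^j − 5^j = 4^{j+1} − 5·5^j = 4^{j+1} − 5^{j+1}.
So the formula holds for j+1, and by induction s[m] = 4^m − 5^m for all m ≥ 1.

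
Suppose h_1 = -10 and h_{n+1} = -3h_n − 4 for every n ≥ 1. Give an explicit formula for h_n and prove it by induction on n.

Claim: h_n = 3·(-3)^n − 1.

Base case: h_1 = -10, and 3·(-3)^1 − 1 = -9 − 1 = -10.
Assume h_j = 3·(-3)^j − 1 for some j ≥ 1.
Then h_{j+1} = -3h_j − 4 = -3·(3·(-3)^j − 1) − 4 = -9·(-3)^j + 3 − 4 = 3·(-3)^{j+1} − 1.
By induction, h_n = 3·(-3)^n − 1 for all n ≥ 1.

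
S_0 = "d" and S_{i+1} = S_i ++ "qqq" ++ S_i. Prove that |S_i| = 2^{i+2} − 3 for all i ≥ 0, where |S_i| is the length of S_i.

Base case: |S_0| = 1, and 2^{0+2} − 3 = 1.
Assume |S_m| = 2^{m+2} − 3.
Then |S_{m+1}| = |S_m| + 3 + |S_m| = 2|S_m| + 3 = 2(2^{m+2} − 3) + 3 = 2^{m+3} − 6 + 3 = 2^{m+3} − 3.
This completes the inductive step, so |S_i| = 2^{i+2} − 3 for all i ≥ 0.

|S_i| = 2^{i+2} − 3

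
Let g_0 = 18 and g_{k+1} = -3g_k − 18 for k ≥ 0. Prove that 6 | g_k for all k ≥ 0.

Base case: g_0 = 18 = 6·3, so 6 | g_0.
Assume 6 | g_j, so g_j = 6t for some integer t.
Then g_{j+1} = -3g_j − 18 = -3·(6t) − 18 = 6(-3t − 3), so 6 | g_{j+1}.
This completes the inductive step, so 6 | g_k for all k ≥ 0.

6 | g_k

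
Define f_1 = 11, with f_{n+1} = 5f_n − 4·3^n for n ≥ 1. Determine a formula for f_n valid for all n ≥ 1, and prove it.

Claim: f_n = 5^n + 2·3^n.

Base case: f_1 = 11, and 5^1 + 2·3^1 = 5 + 6 = 11.
Assume f_r = 5^r + 2·3^r for some r ≥ 1.
Then f_{r+1} = 5f_r − 4·3^r = 5·(5^r + 2·3^r) − 4·3^r = 5^{r+1} + 10·3^r − 4·3^r = 5^{r+1} + 6·3^r = 5^{r+1} + 2·3^{r+1}.
This completes the inductive step, so f_n = 5^n + 2·3^n for all n ≥ 1.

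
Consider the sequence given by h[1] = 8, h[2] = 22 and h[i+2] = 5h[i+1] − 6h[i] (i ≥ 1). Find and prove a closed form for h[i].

Claim: h[i] = 2^i + 2·3^i.

Base cases: h[1] = 8 and 2^1 + 2·3^1 = 8; h[2] = 22 and 2^2 + 2·3^2 = 22.
Assume h[t] = 2^t + 2·3^t for all 1 ≤ t ≤ j, where j ≥ 2.
Then h[j+1] = 5h[j] − 6h[j−1] = 5·(2^j + 2·3^j) − 6·(2^{j−1} + 2·3^{j−1}) = (5·2 − 6)2^{j−1} + 2·(5·3 − 6)3^{j−1} = 4·2^{j−1} + 18·3^{j−1} = 2^{j+1} + 2·3^{j+1}.
Hence h[i] = 2^i + 2·3^i for every i ≥ 1, by strong induction.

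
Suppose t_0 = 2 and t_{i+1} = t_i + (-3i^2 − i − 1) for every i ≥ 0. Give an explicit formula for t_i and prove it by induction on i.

Claim: t_i = -i^3 + i^2 − i + 2.

Base case: t_0 = 2, and -0^3 + 0^2 − 0 + 2 = 2.
Assume t_k = -k^3 + k^2 − k + 2.
Then t_{k+1} = t_k + (-3k^2 − k − 1) = (-k^3 + k^2 − k + 2) + (-3k^2 − k − 1) = -k^3 − 2k^2 − 2k + 1,
and -(k+1)^3 + (k+1)^2 − (k+1) + 2 = -k^3 − 2k^2 − 2k + 1.
Hence t_i = -i^3 + i^2 − i + 2 for every i ≥ 0, by induction.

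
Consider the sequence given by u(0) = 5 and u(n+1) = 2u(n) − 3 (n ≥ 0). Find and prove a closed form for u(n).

Claim: u(n) = 2^{n+1} + 3.

Base case: u(0) = 5, and 2^{0+1} + 3 = 2 + 3 = 5.
Assume u(m) = 2^{m+1} + 3 for some m ≥ 0.
Then u(m+1) = 2u(m) − 3 = 2·(2^{m+1} + 3) − 3 = 2^{m+2} + 6 − 3 = 2^{m+2} + 3.
By induction, u(n) = 2^{n+1} + 3 for all n ≥ 0.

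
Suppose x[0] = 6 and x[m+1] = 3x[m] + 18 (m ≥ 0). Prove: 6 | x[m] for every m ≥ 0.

Base case: x[0] = 6 = 6·1, so 6 | x[0].
Assume 6 | x[j], so x[j] = 6t for some integer t.
Then x[j+1] = 3x[j] + 18 = 3·(6t) + 18 = 6(3t + 3), so 6 | x[j+1].
This completes the inductive step, so 6 | x[m] for all m ≥ 0.

6 | x[m]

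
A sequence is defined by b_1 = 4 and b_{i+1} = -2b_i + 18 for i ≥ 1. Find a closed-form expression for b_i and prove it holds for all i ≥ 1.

Claim: b_i = (-2)^i + 6.

Base case: b_1 = 4, and (-2)^1 + 6 = -2 + 6 = 4.
Assume b_k = (-2)^k + 6 for some k ≥ 1.
Then b_{k+1} = -2b_k + 18 = -2·((-2)^k + 6) + 18 = -2·(-2)^k − 12 + 18 = (-2)^{k+1} + 6.
By induction, b_i = (-2)^i + 6 for all i ≥ 1.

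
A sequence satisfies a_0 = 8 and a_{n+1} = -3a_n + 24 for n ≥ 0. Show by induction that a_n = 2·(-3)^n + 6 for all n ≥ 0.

Base case: a_0 = 8, and 2·(-3)^0 + 6 = 2 + 6 = 8.
Assume a_k = 2·(-3)^k + 6 for some k ≥ 0.
Then a_{k+1} = -3a_k + 24 = -3·(2·(-3)^k + 6) + 24 = -6·(-3)^k − 18 + 24 = 2·(-3)^{k+1} + 6.
So the formula holds for k+1, and by induction a_n = 2·(-3)^n + 6 for all n ≥ 0.

a_n = 2·(-3)^n + 6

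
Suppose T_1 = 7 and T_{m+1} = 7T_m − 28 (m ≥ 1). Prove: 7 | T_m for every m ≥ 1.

Base case: T_1 = 7 = 7·1, so 7 | T_1.
Assume 7 | T_k, so T_k = 7t for some integer t.
Then T_{k+1} = 7T_k − 28 = 7·(7t) − 28 = 7(7t − 4), so 7 | T_{k+1}.
So the property holds for k+1, and by induction 7 | T_m for all m ≥ 1.

7 | T_m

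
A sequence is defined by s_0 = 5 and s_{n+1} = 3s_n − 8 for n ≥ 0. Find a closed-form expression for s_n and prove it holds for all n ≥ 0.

Claim: s_n = 3^n + 4.

Base case: s_0 = 5, and 3^0 + 4 = 1 + 4 = 5.
Assume s_k = 3^k + 4 for some k ≥ 0.
Then s_{k+1} = 3s_k − 8 = 3·(3^k + 4) − 8 = 3^{k+1} + 12 − 8 = 3^{k+1} + 4.
So the formula holds for k+1, and by induction s_n = 3^n + 4 for all n ≥ 0.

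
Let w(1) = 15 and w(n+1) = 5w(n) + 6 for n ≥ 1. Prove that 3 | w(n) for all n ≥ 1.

Base case: w(1) = 15 = 3·5, so 3 | w(1).
Assume 3 | w(j), so w(j) = 3t for some integer t.
Then w(j+1) = 5w(j) + 6 = 5·(3t) + 6 = 3(5t + 2), so 3 | w(j+1).
This completes the inductive step, so 3 | w(n) for all n ≥ 1.

3 | w(n)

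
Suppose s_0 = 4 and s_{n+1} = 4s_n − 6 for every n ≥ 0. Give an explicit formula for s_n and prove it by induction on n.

Claim: s_n = 2·4^n + 2.

Base case: s_0 = 4, and 2·4^0 + 2 = 2 + 2 = 4.
Assume s_r = 2·4^r + 2 for some r ≥ 0.
Then s_{r+1} = 4s_r − 6 = 4·(2·4^r + 2) − 6 = 8·4^r + 8 − 6 = 2·4^{r+1} + 2.
By induction, s_n = 2·4^n + 2 for all n ≥ 0.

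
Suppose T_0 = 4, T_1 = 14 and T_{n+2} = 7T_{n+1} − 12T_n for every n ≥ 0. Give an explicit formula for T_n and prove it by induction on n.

Claim: T_n = 2·3^n + 2·4^n.

Base cases: T_0 = 4 and 2·3^0 + 2·4^0 = 4; T_1 = 14 and 2·3^1 + 2·4^1 = 14.
Assume T_i = 2·3^i + 2·4^i for all 0 ≤ i ≤ j, where j ≥ 1.
Then T_{j+1} = 7T_j − 12T_{j−1} = 7·(2·3^j + 2·4^j) − 12·(2·3^{j−1} + 2·4^{j−1}) = 2·(7·3 − 12)3^{j−1} + 2·(7·4 − 12)4^{j−1} = 18·3^{j−1} + 32·4^{j−1} = 2·3^{j+1} + 2·4^{j+1}.
Hence T_n = 2·3^n + 2·4^n for every n ≥ 0, by strong induction.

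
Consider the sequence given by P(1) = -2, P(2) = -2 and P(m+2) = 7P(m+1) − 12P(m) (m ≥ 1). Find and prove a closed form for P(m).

Claim: P(m) = 4^m − 2·3^m.

Base cases: P(1) = -2 and 4^1 − 2·3^1 = -2; P(2) = -2 and 4^2 − 2·3^2 = -2.
Assume P(j) = 4^j − 2·3^j for all 1 ≤ j ≤ k, where k ≥ 2.
Then P(k+1) = 7P(k) − 12P(k−1) = 7·(4^k − 2·3^k) − 12·(4^{k−1} − 2·3^{k−1}) = (7·4 − 12)4^{k−1} − 2·(7·3 − 12)3^{k−1} = 16·4^{k−1} − 18·3^{k−1} = 4^{k+1} − 2·3^{k+1}.
Hence P(m) = 4^m − 2·3^m for every m ≥ 1, by strong induction.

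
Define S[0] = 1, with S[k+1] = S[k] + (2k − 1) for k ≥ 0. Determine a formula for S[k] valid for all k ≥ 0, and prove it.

Claim: S[k] = k^2 − 2k + 1.

Base case: S[0] = 1, and 0^2 − 2·0 + 1 = 1.
Assume S[j] = j^2 − 2j + 1.
Then S[j+1] = S[j] + (2j − 1) = (j^2 − 2j + 1) + (2j − 1) = j^2,
and (j+1)^2 − 2·(j+1) + 1 = j^2.
This completes the inductive step, so S[k] = k^2 − 2k + 1 for all k ≥ 0.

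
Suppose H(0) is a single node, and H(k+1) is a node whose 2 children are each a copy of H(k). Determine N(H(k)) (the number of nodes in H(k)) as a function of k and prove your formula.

Claim: N(H(k)) = 2^{k+1} − 1.

Base case: N(H(0)) = 1, and 2^{0+1} − 1 = 1.
Assume N(H(j)) = 2^{j+1} − 1.
Then N(H(j+1)) = 1 + 2N(H(j)) = 1 + 2(2^{j+1} − 1) = 2^{j+2} − 2 + 1 = 2^{j+2} − 1.
This completes the inductive step, so N(H(k)) = 2^{k+1} − 1 for all k ≥ 0.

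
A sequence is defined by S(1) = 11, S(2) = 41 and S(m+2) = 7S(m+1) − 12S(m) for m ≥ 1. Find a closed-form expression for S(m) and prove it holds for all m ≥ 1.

Claim: S(m) = 3^m + 2·4^m.

Base cases: S(1) = 11 and 3^1 + 2·4^1 = 11; S(2) = 41 and 3^2 + 2·4^2 = 41.
Assume S(j) = 3^j + 2·4^j for all 1 ≤ j ≤ k, where k ≥ 2.
Then S(k+1) = 7S(k) − 12S(k−1) = 7·(3^k + 2·4^k) − 12·(3^{k−1} + 2·4^{k−1}) = (7·3 − 12)3^{k−1} + 2·(7·4 − 12)4^{k−1} = 9·3^{k−1} + 32·4^{k−1} = 3^{k+1} + 2·4^{k+1}.
This completes the inductive step, so S(m) = 3^m + 2·4^m for all m ≥ 1.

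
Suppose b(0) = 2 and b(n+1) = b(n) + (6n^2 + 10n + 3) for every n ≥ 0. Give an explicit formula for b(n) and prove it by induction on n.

Claim: b(n) = 2n^3 + 2n^2 − n + 2.

Base case: b(0) = 2, and 2·0^3 + 2·0^2 − 0 + 2 = 2.
Assume b(j) = 2j^3 + 2j^2 − j + 2.
Then b(j+1) = b(j) + (6j^2 + 10j + 3) = (2j^3 + 2j^2 − j + 2) + (6j^2 + 10j + 3) = 2j^3 + 8j^2 + 9j + 5,
and 2·(j+1)^3 + 2·(j+1)^2 − (j+1) + 2 = 2j^3 + 8j^2 + 9j + 5.
This completes the inductive step, so b(n) = 2n^3 + 2n^2 − n + 2 for all n ≥ 0.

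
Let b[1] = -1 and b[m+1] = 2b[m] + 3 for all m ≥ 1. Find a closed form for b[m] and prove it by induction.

Claim: b[m] = 2^m − 3.

Base case: b[1] = -1, and 2^1 − 3 = 2 − 3 = -1.
Assume b[j] = 2^j − 3 for some j ≥ 1.
Then b[j+1] = 2b[j] + 3 = 2·(2^j − 3) + 3 = 2^{j+1} − 6 + 3 = 2^{j+1} − 3.
So the formula holds for j+1, and by induction b[m] = 2^m − 3 for all m ≥ 1.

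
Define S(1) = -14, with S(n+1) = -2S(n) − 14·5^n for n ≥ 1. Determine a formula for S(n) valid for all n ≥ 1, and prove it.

Claim: S(n) = 2·(-2)^n − 2·5^n.

Base case: S(1) = -14, and 2·(-2)^1 − 2·5^1 = -4 − 10 = -14.
Assume S(j) = 2·(-2)^j − 2·5^j for some j ≥ 1.
Then S(j+1) = -2S(j) − 14·5^j = -2·(2·(-2)^j − 2·5^j) − 14·5^j = 2·(-2)^{j+1} + 4·5^j − 14·5^j = 2·(-2)^{j+1} − 10·5^j = 2·(-2)^{j+1} − 2·5^{j+1}.
So the formula holds for j+1, and by induction S(n) = 2·(-2)^n − 2·5^n for all n ≥ 1.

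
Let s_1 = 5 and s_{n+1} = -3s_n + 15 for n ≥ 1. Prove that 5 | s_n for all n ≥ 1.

Base case: s_1 = 5 = 5·1, so 5 | s_1.
Assume 5 | s_r, so s_r = 5t for some integer t.
Then s_{r+1} = -3s_r + 15 = -3·(5t) + 15 = 5(-3t + 3), so 5 | s_{r+1}.
This completes the inductive step, so 5 | s_n for all n ≥ 1.

5 | s_n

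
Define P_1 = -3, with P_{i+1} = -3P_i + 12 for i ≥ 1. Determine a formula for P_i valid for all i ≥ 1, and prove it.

Claim: P_i = 2·(-3)^i + 3.

Base case: P_1 = -3, and 2·(-3)^1 + 3 = -6 + 3 = -3.
Assume P_m = 2·(-3)^m + 3 for some m ≥ 1.
Then P_{m+1} = -3P_m + 12 = -3·(2·(-3)^m + 3) + 12 = -6·(-3)^m − 9 + 12 = 2·(-3)^{m+1} + 3.
So the formula holds for m+1, and by induction P_i = 2·(-3)^i + 3 for all i ≥ 1.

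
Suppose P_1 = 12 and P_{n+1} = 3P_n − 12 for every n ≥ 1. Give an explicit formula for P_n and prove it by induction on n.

Claim: P_n = 2·3^n + 6.

Base case: P_1 = 12, and 2·3^1 + 6 = 6 + 6 = 12.
Assume P_j = 2·3^j + 6 for some j ≥ 1.
Then P_{j+1} = 3P_j − 12 = 3·(2·3^j + 6) − 12 = 6·3^j + 18 − 12 = 2·3^{j+1} + 6.
By induction, P_n = 2·3^n + 6 for all n ≥ 1.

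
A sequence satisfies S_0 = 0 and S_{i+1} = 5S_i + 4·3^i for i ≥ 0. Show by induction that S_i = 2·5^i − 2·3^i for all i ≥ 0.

Base case: S_0 = 0, and 2·5^0 − 2·3^0 = 2 − 2 = 0.
Assume S_j = 2·5^j − 2·3^j for some j ≥ 0.
Then S_{j+1} = 5S_j + 4·3^j = 5·(2·5^j − 2·3^j) + 4·3^j = 2·5^{j+1} − 10·3^j + 4·3^j = 2·5^{j+1} − 6·3^j = 2·5^{j+1} − 2·3^{j+1}.
By induction, S_i = 2·5^i − 2·3^i for all i ≥ 0.

S_i = 2·5^i − 2·3^i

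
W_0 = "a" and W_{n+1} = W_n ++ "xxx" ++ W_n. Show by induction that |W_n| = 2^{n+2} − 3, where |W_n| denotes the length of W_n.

Base case: |W_0| = 1, and 2^{0+2} − 3 = 1.
Assume |W_k| = 2^{k+2} − 3.
Then |W_{k+1}| = |W_k| + 3 + |W_k| = 2|W_k| + 3 = 2(2^{k+2} − 3) + 3 = 2^{k+3} − 6 + 3 = 2^{k+3} − 3.
So the formula holds for k+1, and by induction |W_n| = 2^{n+2} − 3 for all n ≥ 0.

|W_n| = 2^{n+2} − 3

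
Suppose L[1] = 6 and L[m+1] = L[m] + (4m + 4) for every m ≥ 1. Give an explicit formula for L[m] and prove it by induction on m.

Claim: L[m] = 2m^2 + 2m + 2.

Base case: L[1] = 6, and 2·1^2 + 2·1 + 2 = 6.
Assume L[r] = 2r^2 + 2r + 2.
Then L[r+1] = L[r] + (4r + 4) = (2r^2 + 2r + 2) + (4r + 4) = 2r^2 + 6r + 6,
and 2·(r+1)^2 + 2·(r+1) + 2 = 2r^2 + 6r + 6.
Hence L[m] = 2m^2 + 2m + 2 for every m ≥ 1, by induction.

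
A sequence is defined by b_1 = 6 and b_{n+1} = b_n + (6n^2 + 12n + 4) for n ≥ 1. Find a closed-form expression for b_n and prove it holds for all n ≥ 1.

Claim: b_n = 2n^3 + 3n^2 − n + 2.

Base case: b_1 = 6, and 2·1^3 + 3·1^2 − 1 + 2 = 6.
Assume b_k = 2k^3 + 3k^2 − k + 2.
Then b_{k+1} = b_k + (6k^2 + 12k + 4) = (2k^3 + 3k^2 − k + 2) + (6k^2 + 12k + 4) = 2k^3 + 9k^2 + 11k + 6,
and 2·(k+1)^3 + 3·(k+1)^2 − (k+1) + 2 = 2k^3 + 9k^2 + 11k + 6.
This completes the inductive step, so b_n = 2n^3 + 3n^2 − n + 2 for all n ≥ 1.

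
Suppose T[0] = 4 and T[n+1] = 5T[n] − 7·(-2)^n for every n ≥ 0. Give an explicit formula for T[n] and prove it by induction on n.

Claim: T[n] = 3·5^n + (-2)^n.

Base case: T[0] = 4, and 3·5^0 + (-2)^0 = 3 + 1 = 4.
Assume T[k] = 3·5^k + (-2)^k for some k ≥ 0.
Then T[k+1] = 5T[k] − 7·(-2)^k = 5·(3·5^k + (-2)^k) − 7·(-2)^k = 3·5^{k+1} + 5·(-2)^k − 7·(-2)^k = 3·5^{k+1} − 2·(-2)^k = 3·5^{k+1} + (-2)^{k+1}.
This completes the inductive step, so T[n] = 3·5^n + (-2)^n for all n ≥ 0.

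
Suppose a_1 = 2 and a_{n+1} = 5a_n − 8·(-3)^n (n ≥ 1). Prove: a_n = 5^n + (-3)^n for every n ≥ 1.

Base case: a_1 = 2, and 5^1 + (-3)^1 = 5 − 3 = 2.
Assume a_k = 5^k + (-3)^k for some k ≥ 1.
Then a_{k+1} = 5a_k − 8·(-3)^k = 5·(5^k + (-3)^k) − 8·(-3)^k = 5^{k+1} + 5·(-3)^k − 8·(-3)^k = 5^{k+1} − 3·(-3)^k = 5^{k+1} + (-3)^{k+1}.
So the formula holds for k+1, and by induction a_n = 5^n + (-3)^n for all n ≥ 1.

a_n = 5^n + (-3)^n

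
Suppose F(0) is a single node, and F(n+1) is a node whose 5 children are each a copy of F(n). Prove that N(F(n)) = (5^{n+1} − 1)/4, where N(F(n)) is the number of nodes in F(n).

Base case: N(F(0)) = 1, and (5^{0+1} − 1)/4 = 1.
Assume N(F(m)) = (5^{m+1} − 1)/4.
Then N(F(m+1)) = 1 + 5N(F(m)) = 1 + 5·(5^{m+1} − 1)/4 = 1 + (5^{m+2} − 5)/4 = (4 + 5^{m+2} − 5)/4 = (5^{m+2} − 1)/4.
By induction, N(F(n)) = (5^{n+1} − 1)/4 for all n ≥ 0.

N(F(n)) = (5^{n+1} − 1)/4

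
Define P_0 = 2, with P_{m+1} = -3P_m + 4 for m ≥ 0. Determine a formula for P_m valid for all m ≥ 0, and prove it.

Claim: P_m = (-3)^m + 1.

Base case: P_0 = 2, and (-3)^0 + 1 = 1 + 1 = 2.
Assume P_r = (-3)^r + 1 for some r ≥ 0.
Then P_{r+1} = -3P_r + 4 = -3·((-3)^r + 1) + 4 = -3·(-3)^r − 3 + 4 = (-3)^{r+1} + 1.
By induction, P_m = (-3)^m + 1 for all m ≥ 0.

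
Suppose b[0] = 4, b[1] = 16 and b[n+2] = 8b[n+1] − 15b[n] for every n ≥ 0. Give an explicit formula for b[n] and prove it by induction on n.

Claim: b[n] = 2·5^n + 2·3^n.

Base cases: b[0] = 4 and 2·5^0 + 2·3^0 = 4; b[1] = 16 and 2·5^1 + 2·3^1 = 16.
Assume b[j] = 2·5^j + 2·3^j for all 0 ≤ j ≤ r, where r ≥ 1.
Then b[r+1] = 8b[r] − 15b[r−1] = 8·(2·5^r + 2·3^r) − 15·(2·5^{r−1} + 2·3^{r−1}) = 2·(8·5 − 15)5^{r−1} + 2·(8·3 − 15)3^{r−1} = 50·5^{r−1} + 18·3^{r−1} = 2·5^{r+1} + 2·3^{r+1}.
By strong induction, b[n] = 2·5^n + 2·3^n for all n ≥ 0.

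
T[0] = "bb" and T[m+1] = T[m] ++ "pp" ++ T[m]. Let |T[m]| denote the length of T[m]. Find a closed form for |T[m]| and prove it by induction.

Claim: |T[m]| = 2^{m+2} − 2.

Base case: |T[0]| = 2, and 2^{0+2} − 2 = 2.
Assume |T[r]| = 2^{r+2} − 2.
Then |T[r+1]| = |T[r]| + 2 + |T[r]| = 2|T[r]| + 2 = 2(2^{r+2} − 2) + 2 = 2^{r+3} − 4 + 2 = 2^{r+3} − 2.
This completes the inductive step, so |T[m]| = 2^{m+2} − 2 for all m ≥ 0.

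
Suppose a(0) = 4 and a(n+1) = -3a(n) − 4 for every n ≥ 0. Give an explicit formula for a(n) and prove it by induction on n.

Claim: a(n) = 5·(-3)^n − 1.

Base case: a(0) = 4, and 5·(-3)^0 − 1 = 5 − 1 = 4.
Assume a(j) = 5·(-3)^j − 1 for some j ≥ 0.
Then a(j+1) = -3a(j) − 4 = -3·(5·(-3)^j − 1) − 4 = -15·(-3)^j + 3 − 4 = 5·(-3)^{j+1} − 1.
This completes the inductive step, so a(n) = 5·(-3)^n − 1 for all n ≥ 0.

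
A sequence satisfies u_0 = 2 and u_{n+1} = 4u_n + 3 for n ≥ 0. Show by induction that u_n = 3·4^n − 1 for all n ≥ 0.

Base case: u_0 = 2, and 3·4^0 − 1 = 3 − 1 = 2.
Assume u_r = 3·4^r − 1 for some r ≥ 0.
Then u_{r+1} = 4u_r + 3 = 4·(3·4^r − 1) + 3 = 12·4^r − 4 + 3 = 3·4^{r+1} − 1.
So the formula holds for r+1, and by induction u_n = 3·4^n − 1 for all n ≥ 0.

u_n = 3·4^n − 1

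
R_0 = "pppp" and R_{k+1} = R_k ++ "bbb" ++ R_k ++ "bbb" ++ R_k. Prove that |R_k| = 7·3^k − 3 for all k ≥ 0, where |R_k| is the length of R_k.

Base case: |R_0| = 4, and 7·3^0 − 3 = 4.
Assume |R_r| = 7·3^r − 3.
Then |R_{r+1}| = 3|R_r| + 6 = 3(7·3^r − 3) + 6 = 7·3^{r+1} − 9 + 6 = 7·3^{r+1} − 3.
This completes the inductive step, so |R_k| = 7·3^k − 3 for all k ≥ 0.

|R_k| = 7·3^k − 3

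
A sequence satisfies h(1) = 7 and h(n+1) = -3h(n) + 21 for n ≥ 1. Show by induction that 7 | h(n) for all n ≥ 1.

Base case: h(1) = 7 = 7·1, so 7 | h(1).
Assume 7 | h(m), so h(m) = 7t for some integer t.
Then h(m+1) = -3h(m) + 21 = -3·(7t) + 21 = 7(-3t + 3), so 7 | h(m+1).
This completes the inductive step, so 7 | h(n) for all n ≥ 1.

7 | h(n)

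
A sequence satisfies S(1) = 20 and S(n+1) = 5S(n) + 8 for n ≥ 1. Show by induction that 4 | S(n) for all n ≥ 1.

Base case: S(1) = 20 = 4·5, so 4 | S(1).
Assume 4 | S(m), so S(m) = 4t for some integer t.
Then S(m+1) = 5S(m) + 8 = 5·(4t) + 8 = 4(5t + 2), so 4 | S(m+1).
Hence 4 | S(n) for every n ≥ 1, by induction.

4 | S(n)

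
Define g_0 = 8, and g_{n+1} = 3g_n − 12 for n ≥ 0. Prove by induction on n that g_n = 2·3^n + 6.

Base case: g_0 = 8, and 2·3^0 + 6 = 2 + 6 = 8.
Assume g_r = 2·3^r + 6 for some r ≥ 0.
Then g_{r+1} = 3g_r − 12 = 3·(2·3^r + 6) − 12 = 6·3^r + 18 − 12 = 2·3^{r+1} + 6.
Hence g_n = 2·3^n + 6 for every n ≥ 0, by induction.

g_n = 2·3^n + 6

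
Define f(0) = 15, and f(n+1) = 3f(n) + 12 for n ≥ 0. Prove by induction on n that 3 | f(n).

Base case: f(0) = 15 = 3·5, so 3 | f(0).
Assume 3 | f(r), so f(r) = 3t for some integer t.
Then f(r+1) = 3f(r) + 12 = 3·(3t) + 12 = 3(3t + 4), so 3 | f(r+1).
Hence 3 | f(n) for every n ≥ 0, by induction.

3 | f(n)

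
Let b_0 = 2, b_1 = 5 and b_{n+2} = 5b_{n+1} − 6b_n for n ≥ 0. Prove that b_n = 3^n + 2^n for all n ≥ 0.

Base cases: b_0 = 2 and 3^0 + 2^0 = 2; b_1 = 5 and 3^1 + 2^1 = 5.
Assume b_j = 3^j + 2^j for all 0 ≤ j ≤ k, where k ≥ 1.
Then b_{k+1} = 5b_k − 6b_{k−1} = 5·(3^k + 2^k) − 6·(3^{k−1} + 2^{k−1}) = (5·3 − 6)3^{k−1} + (5·2 − 6)2^{k−1} = 9·3^{k−1} + 4·2^{k−1} = 3^{k+1} + 2^{k+1}.
So the formula holds for k+1, and by strong induction b_n = 3^n + 2^n for all n ≥ 0.

b_n = 3^n + 2^n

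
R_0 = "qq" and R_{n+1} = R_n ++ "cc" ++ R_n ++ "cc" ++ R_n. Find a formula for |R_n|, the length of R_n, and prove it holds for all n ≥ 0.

Claim: |R_n| = 4·3^n − 2.

Base case: |R_0| = 2, and 4·3^0 − 2 = 2.
Assume |R_m| = 4·3^m − 2.
Then |R_{m+1}| = 3|R_m| + 4 = 3(4·3^m − 2) + 4 = 4·3^{m+1} − 6 + 4 = 4·3^{m+1} − 2.
So the formula holds for m+1, and by induction |R_n| = 4·3^n − 2 for all n ≥ 0.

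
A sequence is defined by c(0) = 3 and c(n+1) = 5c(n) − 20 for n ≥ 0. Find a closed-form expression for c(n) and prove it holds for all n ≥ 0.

Claim: c(n) = -2·5^n + 5.

Base case: c(0) = 3, and -2·5^0 + 5 = -2 + 5 = 3.
Assume c(j) = -2·5^j + 5 for some j ≥ 0.
Then c(j+1) = 5c(j) − 20 = 5·(-2·5^j + 5) − 20 = -10·5^j + 25 − 20 = -2·5^{j+1} + 5.
By induction, c(n) = -2·5^n + 5 for all n ≥ 0.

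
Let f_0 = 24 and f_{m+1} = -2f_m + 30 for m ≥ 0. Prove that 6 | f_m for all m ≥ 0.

Base case: f_0 = 24 = 6·4, so 6 | f_0.
Assume 6 | f_r, so f_r = 6t for some integer t.
Then f_{r+1} = -2f_r + 30 = -2·(6t) + 30 = 6(-2t + 5), so 6 | f_{r+1}.
Hence 6 | f_m for every m ≥ 0, by induction.

6 | f_m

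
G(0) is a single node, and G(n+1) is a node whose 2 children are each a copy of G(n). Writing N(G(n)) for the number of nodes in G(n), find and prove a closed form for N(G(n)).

Claim: N(G(n)) = 2^{n+1} − 1.

Base case: N(G(0)) = 1, and 2^{0+1} − 1 = 1.
Assume N(G(r)) = 2^{r+1} − 1.
Then N(G(r+1)) = 1 + 2N(G(r)) = 1 + 2(2^{r+1} − 1) = 2^{r+2} − 2 + 1 = 2^{r+2} − 1.
So the formula holds for r+1, and by induction N(G(n)) = 2^{n+1} − 1 for all n ≥ 0.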